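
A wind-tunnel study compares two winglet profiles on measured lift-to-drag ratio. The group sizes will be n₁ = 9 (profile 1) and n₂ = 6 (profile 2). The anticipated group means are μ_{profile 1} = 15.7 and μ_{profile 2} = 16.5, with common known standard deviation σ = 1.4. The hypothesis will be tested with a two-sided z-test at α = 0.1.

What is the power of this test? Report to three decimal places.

Power ≈ 0.291

Standardized effect: d = |μ_{profile 1} − μ_{profile 2}| / σ = |15.7 − 16.5| / 1.4 = 0.5714
Noncentrality parameter: δ = d / √(1/n₁ + 1/n₂) = 0.5714 / √(1/9 + 1/6) = 1.0842
Two-sided α = 0.1 → critical value z_{0.05} = 1.645.
Power = Φ(δ − 1.645) + Φ(−δ − 1.645) = Φ(-0.561) + Φ(-2.729) = 0.2875 + 0.0032 = 0.2907.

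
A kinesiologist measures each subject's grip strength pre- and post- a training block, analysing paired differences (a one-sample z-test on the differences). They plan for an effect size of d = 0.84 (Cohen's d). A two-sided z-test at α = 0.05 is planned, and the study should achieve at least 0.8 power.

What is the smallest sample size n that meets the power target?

n = 12

Set Φ(δ − 1.960) = 0.8; then δ − 1.960 = Φ⁻¹(0.8) = 0.842, giving δ = 2.802.
(For δ > 0 the lower-tail rejection region contributes negligibly to power, so the one-term inversion is standard.)
δ = d·√n ⇒ n = (δ/d)² = (2.802 / 0.84)² = 11.12.
Round up to the next whole unit.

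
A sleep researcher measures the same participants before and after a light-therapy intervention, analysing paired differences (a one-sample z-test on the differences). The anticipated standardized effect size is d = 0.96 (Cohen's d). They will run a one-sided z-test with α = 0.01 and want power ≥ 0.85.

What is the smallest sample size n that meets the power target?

Set Φ(δ − 2.326) = 0.85; then δ − 2.326 = Φ⁻¹(0.85) = 1.036, giving δ = 3.363.
δ = d·√n ⇒ n = (δ/d)² = (3.363 / 0.96)² = 12.27.
Rounding up, n = 13.

n = 13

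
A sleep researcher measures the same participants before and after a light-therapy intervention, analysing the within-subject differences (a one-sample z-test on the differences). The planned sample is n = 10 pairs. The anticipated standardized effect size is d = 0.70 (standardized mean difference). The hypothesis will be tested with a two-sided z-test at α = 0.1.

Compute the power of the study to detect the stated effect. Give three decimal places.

Noncentrality parameter: δ = d·√n = 0.70 × √10 = 2.2136
Critical value for a two-sided test at α = 0.1: z_{α/2} = 1.645.
Power = Φ(δ − 1.645) + Φ(−δ − 1.645) = Φ(0.569) + Φ(-3.858) = 0.7152 + 0.0001 = 0.7153.

Power ≈ 0.715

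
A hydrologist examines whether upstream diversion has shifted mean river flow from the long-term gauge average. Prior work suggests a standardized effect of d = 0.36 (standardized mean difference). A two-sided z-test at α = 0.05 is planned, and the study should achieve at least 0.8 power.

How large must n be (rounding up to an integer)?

Set Φ(δ − 1.960) = 0.8; then δ − 1.960 = Φ⁻¹(0.8) = 0.842, giving δ = 2.802.
(Ignoring the negligible lower-tail rejection probability gives the usual closed-form inversion.)
δ = d·√n ⇒ n = (δ/d)² = (2.802 / 0.36)² = 60.56.
Rounding up, n = 61.

n = 61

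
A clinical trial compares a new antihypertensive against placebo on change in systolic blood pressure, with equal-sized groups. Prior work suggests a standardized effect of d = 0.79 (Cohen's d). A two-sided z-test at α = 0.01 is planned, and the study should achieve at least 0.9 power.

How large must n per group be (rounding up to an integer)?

n = 48 per group

For power 0.9 need Φ(δ − z_{0.005}) = 0.9, so δ = z_{0.005} + z_{0.10} = 2.576 + 1.282 = 3.857.
(For δ > 0 the lower-tail rejection region contributes negligibly to power, so the one-term inversion is standard.)
δ = d·√(n/2) ⇒ n = 2(δ/d)² = 2 × (3.857 / 0.79)² = 47.68.
Round up to the next whole unit.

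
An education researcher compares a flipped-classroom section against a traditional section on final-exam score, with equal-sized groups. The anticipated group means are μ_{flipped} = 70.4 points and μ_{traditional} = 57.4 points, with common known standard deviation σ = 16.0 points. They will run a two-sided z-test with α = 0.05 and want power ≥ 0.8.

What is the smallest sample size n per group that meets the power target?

n = 24 per group

Standardized effect: d = |μ_{flipped} − μ_{traditional}| / σ = |70.4 − 57.4| / 16.0 = 0.8125
For power 0.8 need Φ(δ − z_{0.025}) = 0.8, so δ = z_{0.025} + z_{0.20} = 1.960 + 0.842 = 2.802.
(For δ > 0 the lower-tail rejection region contributes negligibly to power, so the one-term inversion is standard.)
δ = d·√(n/2) ⇒ n = 2(δ/d)² = 2 × (2.802 / 0.8125)² = 23.78.
Rounding up, n = 24 per group.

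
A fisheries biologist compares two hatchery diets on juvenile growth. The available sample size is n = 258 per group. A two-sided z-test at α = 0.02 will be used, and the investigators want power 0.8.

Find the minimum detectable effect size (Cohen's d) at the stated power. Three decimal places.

d ≈ 0.279

Required noncentrality: δ = z_{0.01} + z_{0.20} = 2.326 + 0.842 = 3.168.
(The second rejection-region term Φ(−δ − z_{α/2}) is negligible and dropped.)
δ = d·√(n/2) ⇒ d = δ/√(n/2) = 3.168/√(258/2) = 0.2789.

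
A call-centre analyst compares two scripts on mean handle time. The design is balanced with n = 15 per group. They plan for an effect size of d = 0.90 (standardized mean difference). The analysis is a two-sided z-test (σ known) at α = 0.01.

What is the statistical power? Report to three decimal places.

Noncentrality parameter: δ = d·√(n/2) = 0.90 × √(15/2) = 2.4648
Critical value for a two-sided test at α = 0.01: z_{α/2} = 2.576.
Power = Φ(δ − 2.576) + Φ(−δ − 2.576) = Φ(-0.111) + Φ(-5.041) = 0.4558 + 0.0000 = 0.4558.

Power ≈ 0.456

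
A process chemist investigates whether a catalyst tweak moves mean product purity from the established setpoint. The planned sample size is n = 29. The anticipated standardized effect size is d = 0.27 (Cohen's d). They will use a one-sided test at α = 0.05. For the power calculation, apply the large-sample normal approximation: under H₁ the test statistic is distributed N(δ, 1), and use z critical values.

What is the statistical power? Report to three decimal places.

Power ≈ 0.424

Noncentrality parameter: δ = d·√n = 0.27 × √29 = 1.4540
One-sided α = 0.05 → critical value z_{0.05} = 1.645.
Power = P(Z > 1.645 − δ) = Φ(-0.191) = 0.4243.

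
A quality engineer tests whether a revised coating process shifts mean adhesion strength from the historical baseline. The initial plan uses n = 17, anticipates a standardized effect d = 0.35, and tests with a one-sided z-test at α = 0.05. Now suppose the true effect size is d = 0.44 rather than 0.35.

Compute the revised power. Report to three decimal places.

With d = 0.44: δ = d·√n = 0.44 × √17 = 1.8142. Critical value z_{0.05} = 1.645.
Revised power = P(Z > 1.645 − δ) = Φ(0.169) = 0.5672.

Power ≈ 0.567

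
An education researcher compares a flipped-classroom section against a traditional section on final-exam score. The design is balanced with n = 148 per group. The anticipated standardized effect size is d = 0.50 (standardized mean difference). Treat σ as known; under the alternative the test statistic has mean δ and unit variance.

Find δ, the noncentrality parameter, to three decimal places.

δ = d·√(n/2) = 0.50 × √(148/2) = 4.3012

δ ≈ 4.301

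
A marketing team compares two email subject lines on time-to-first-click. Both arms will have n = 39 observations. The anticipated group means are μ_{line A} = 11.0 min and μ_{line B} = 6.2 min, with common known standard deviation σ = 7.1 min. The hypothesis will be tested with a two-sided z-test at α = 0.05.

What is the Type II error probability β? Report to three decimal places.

Standardized effect: d = |μ_{line A} − μ_{line B}| / σ = |11.0 − 6.2| / 7.1 = 0.6761
Noncentrality parameter: δ = d·√(n/2) = 0.6761 × √(39/2) = 2.9854
Two-sided α = 0.05 → critical value z_{0.025} = 1.960.
Power = Φ(δ − 1.960) + Φ(−δ − 1.960) = Φ(1.025) + Φ(-4.945) = 0.8474 + 0.0000 = 0.8474.
Type II error: β = 1 − power = 1 − 0.8474 = 0.1526.

β ≈ 0.153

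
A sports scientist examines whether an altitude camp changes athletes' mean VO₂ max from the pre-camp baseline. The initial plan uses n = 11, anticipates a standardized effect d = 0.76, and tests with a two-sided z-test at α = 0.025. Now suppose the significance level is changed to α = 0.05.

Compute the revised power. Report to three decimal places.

δ = d·√n = 0.76 × √11 = 2.5206 (unchanged). New critical value: z_{0.025} = 1.960.
Revised power = Φ(δ − 1.960) + Φ(−δ − 1.960) = Φ(0.561) + Φ(-4.481) = 0.7125 + 0.0000 = 0.7125.

Power ≈ 0.712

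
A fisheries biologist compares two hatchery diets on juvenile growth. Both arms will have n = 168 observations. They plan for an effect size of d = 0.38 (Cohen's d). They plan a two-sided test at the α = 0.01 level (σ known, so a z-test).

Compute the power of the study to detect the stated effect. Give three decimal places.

Noncentrality parameter: λ = d·√(n/2) = 0.38 × √(168/2) = 3.4828
Two-sided α = 0.01 → critical value z_{0.005} = 2.576.
Power = Φ(λ − 2.576) + Φ(−λ − 2.576) = Φ(0.907) + Φ(-6.059) = 0.8178 + 0.0000 = 0.8178.

Power ≈ 0.818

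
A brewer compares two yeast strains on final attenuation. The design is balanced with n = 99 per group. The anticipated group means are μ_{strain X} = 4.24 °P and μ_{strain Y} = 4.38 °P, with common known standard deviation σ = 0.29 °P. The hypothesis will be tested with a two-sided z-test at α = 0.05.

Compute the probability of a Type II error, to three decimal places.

β ≈ 0.075

Standardized effect: d = |μ_{strain X} − μ_{strain Y}| / σ = |4.24 − 4.38| / 0.29 = 0.4828
Noncentrality parameter: δ = d·√(n/2) = 0.4828 × √(99/2) = 3.3965
Two-sided α = 0.05 → critical value z_{0.025} = 1.960.
Power = Φ(δ − 1.960) + Φ(−δ − 1.960) = Φ(1.437) + Φ(-5.356) = 0.9246 + 0.0000 = 0.9246.
Type II error: β = 1 − power = 1 − 0.9246 = 0.0754.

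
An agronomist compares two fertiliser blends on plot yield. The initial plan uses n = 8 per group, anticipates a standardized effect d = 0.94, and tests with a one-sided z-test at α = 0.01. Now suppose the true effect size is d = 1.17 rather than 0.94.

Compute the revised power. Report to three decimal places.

Power ≈ 0.505

With d = 1.17: δ = d·√(n/2) = 1.17 × √(8/2) = 2.3400. Critical value z_{0.01} = 2.326.
Revised power = Φ(δ − 2.326) = Φ(0.014) = 0.5054.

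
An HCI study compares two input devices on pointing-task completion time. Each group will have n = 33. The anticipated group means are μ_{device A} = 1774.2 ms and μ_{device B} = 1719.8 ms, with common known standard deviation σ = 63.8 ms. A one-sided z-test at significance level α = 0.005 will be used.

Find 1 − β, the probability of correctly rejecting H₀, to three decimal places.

Standardized effect: d = |μ_{device A} − μ_{device B}| / σ = |1774.2 − 1719.8| / 63.8 = 0.8527
Noncentrality parameter: δ = d·√(n/2) = 0.8527 × √(33/2) = 3.4635
One-sided α = 0.005 → critical value z_{0.005} = 2.576.
Power = P(Z > 2.576 − δ) = Φ(0.888) = 0.8127.

Power ≈ 0.813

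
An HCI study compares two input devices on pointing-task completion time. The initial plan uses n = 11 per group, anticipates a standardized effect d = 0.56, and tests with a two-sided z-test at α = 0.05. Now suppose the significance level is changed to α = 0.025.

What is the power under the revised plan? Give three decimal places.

Power ≈ 0.177

δ = d·√(n/2) = 0.56 × √(11/2) = 1.3133 (unchanged). New critical value: z_{0.0125} = 2.241.
Revised power = Φ(δ − 2.241) + Φ(−δ − 2.241) = Φ(-0.928) + Φ(-3.555) = 0.1767 + 0.0002 = 0.1769.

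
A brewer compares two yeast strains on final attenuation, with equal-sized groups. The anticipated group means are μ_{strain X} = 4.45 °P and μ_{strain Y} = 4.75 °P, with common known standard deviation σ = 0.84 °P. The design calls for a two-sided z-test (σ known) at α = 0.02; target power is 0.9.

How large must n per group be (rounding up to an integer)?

Standardized effect: d = |μ_{strain X} − μ_{strain Y}| / σ = |4.45 − 4.75| / 0.84 = 0.3571
Set Φ(δ − 2.326) = 0.9; then δ − 2.326 = Φ⁻¹(0.9) = 1.282, giving δ = 3.608.
(The Φ(−δ − z_{α/2}) term is vanishingly small for δ > 0 and is dropped in the standard sample-size formula.)
δ = d·√(n/2) ⇒ n = 2(δ/d)² = 2 × (3.608 / 0.3571)² = 204.11.
Round up to the next whole unit.

n = 205 per group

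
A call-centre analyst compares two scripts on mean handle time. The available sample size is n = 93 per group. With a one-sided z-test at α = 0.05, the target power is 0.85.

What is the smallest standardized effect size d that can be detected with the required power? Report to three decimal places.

Required noncentrality: δ = z_{0.05} + z_{0.15} = 1.645 + 1.036 = 2.681.
δ = d·√(n/2) ⇒ d = δ/√(n/2) = 2.681/√(93/2) = 0.3932.

d ≈ 0.393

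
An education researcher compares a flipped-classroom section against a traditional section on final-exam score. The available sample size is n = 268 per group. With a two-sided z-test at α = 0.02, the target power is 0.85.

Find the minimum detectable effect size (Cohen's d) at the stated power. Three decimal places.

Required noncentrality: δ = z_{0.01} + z_{0.15} = 2.326 + 1.036 = 3.363.
(The second rejection-region term Φ(−δ − z_{α/2}) is negligible and dropped.)
δ = d·√(n/2) ⇒ d = δ/√(n/2) = 3.363/√(268/2) = 0.2905.

d ≈ 0.291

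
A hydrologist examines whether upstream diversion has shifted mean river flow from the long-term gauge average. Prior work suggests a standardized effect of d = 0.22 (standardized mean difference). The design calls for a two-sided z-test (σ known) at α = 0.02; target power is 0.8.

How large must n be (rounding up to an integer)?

n = 208

Set Φ(δ − 2.326) = 0.8; then δ − 2.326 = Φ⁻¹(0.8) = 0.842, giving δ = 3.168.
(For δ > 0 the lower-tail rejection region contributes negligibly to power, so the one-term inversion is standard.)
δ = d·√n ⇒ n = (δ/d)² = (3.168 / 0.22)² = 207.36.
Round up to the next whole unit.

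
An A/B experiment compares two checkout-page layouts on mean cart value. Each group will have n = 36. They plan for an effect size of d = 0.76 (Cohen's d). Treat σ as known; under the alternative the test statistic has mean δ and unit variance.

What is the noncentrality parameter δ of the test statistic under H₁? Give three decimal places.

δ ≈ 3.224

The noncentrality parameter scales effect size by the design's sample-size factor: δ = d·√(n/2) = 0.76 × √(36/2) = 3.2244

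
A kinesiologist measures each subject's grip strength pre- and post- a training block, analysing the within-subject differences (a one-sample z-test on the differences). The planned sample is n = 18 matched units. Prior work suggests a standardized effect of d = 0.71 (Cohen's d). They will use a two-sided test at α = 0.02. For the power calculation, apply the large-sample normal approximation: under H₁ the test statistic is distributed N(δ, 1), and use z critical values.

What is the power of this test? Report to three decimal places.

Noncentrality parameter: λ = d·√n = 0.71 × √18 = 3.0123
Two-sided α = 0.02 → critical value z_{0.01} = 2.326.
Power = Φ(λ − 2.326) + Φ(−λ − 2.326) = Φ(0.686) + Φ(-5.339) = 0.7536 + 0.0000 = 0.7536.

Power ≈ 0.754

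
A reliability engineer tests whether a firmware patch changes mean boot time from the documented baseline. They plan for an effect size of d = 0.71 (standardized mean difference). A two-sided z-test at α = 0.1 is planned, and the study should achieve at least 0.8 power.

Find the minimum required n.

For power 0.8 need Φ(δ − z_{0.05}) = 0.8, so δ = z_{0.05} + z_{0.20} = 1.645 + 0.842 = 2.486.
(The Φ(−δ − z_{α/2}) term is vanishingly small for δ > 0 and is dropped in the standard sample-size formula.)
δ = d·√n ⇒ n = (δ/d)² = (2.486 / 0.71)² = 12.26.
Rounding up, n = 13.

n = 13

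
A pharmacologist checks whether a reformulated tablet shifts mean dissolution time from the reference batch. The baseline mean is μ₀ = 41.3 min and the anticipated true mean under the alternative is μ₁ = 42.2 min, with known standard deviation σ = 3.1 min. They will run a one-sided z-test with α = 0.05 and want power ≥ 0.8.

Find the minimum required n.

Standardized effect: d = |μ₁ − μ₀| / σ = |42.2 − 41.3| / 3.1 = 0.2903
Set Φ(δ − 1.645) = 0.8; then δ − 1.645 = Φ⁻¹(0.8) = 0.842, giving δ = 2.486.
δ = d·√n ⇒ n = (δ/d)² = (2.486 / 0.2903)² = 73.35.
Round up to the next whole unit.

n = 74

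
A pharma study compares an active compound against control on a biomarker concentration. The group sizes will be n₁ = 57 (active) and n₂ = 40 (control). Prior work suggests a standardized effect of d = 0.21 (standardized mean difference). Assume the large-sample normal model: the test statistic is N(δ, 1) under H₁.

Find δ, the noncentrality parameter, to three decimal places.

The noncentrality parameter scales effect size by the design's sample-size factor: δ = d / √(1/n₁ + 1/n₂) = 0.21 / √(1/57 + 1/40) = 1.0181

δ ≈ 1.018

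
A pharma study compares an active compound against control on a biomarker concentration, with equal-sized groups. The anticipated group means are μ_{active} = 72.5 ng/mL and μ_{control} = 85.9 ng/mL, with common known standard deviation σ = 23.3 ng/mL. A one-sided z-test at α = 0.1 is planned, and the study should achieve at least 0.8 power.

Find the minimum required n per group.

n = 28 per group

Standardized effect: d = |μ_{active} − μ_{control}| / σ = |72.5 − 85.9| / 23.3 = 0.5751
Set Φ(δ − 1.282) = 0.8; then δ − 1.282 = Φ⁻¹(0.8) = 0.842, giving δ = 2.123.
δ = d·√(n/2) ⇒ n = 2(δ/d)² = 2 × (2.123 / 0.5751)² = 27.26.
Rounding up, n = 28 per group.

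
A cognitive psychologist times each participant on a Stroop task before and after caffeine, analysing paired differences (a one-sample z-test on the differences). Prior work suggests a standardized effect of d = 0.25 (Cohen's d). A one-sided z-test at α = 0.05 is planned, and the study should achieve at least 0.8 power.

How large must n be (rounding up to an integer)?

For power 0.8 need Φ(δ − z_{0.05}) = 0.8, so δ = z_{0.05} + z_{0.20} = 1.645 + 0.842 = 2.486.
δ = d·√n ⇒ n = (δ/d)² = (2.486 / 0.25)² = 98.92.
Rounding up, n = 99.

n = 99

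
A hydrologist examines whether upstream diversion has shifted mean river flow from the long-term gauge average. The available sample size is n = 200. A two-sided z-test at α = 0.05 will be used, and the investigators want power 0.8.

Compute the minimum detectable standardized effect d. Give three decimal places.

d ≈ 0.198

Required noncentrality: δ = z_{0.025} + z_{0.20} = 1.960 + 0.842 = 2.802.
(The second rejection-region term Φ(−δ − z_{α/2}) is negligible and dropped.)
δ = d·√n ⇒ d = δ/√n = 2.802/√200 = 0.1981.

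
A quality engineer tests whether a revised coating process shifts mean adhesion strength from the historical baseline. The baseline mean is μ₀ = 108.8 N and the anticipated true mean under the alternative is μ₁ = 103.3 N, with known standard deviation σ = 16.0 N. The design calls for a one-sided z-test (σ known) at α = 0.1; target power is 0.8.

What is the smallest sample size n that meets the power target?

n = 39

Standardized effect: d = |μ₁ − μ₀| / σ = |103.3 − 108.8| / 16.0 = 0.3438
For power 0.8 need Φ(δ − z_{0.1}) = 0.8, so δ = z_{0.1} + z_{0.20} = 1.282 + 0.842 = 2.123.
δ = d·√n ⇒ n = (δ/d)² = (2.123 / 0.3438)² = 38.15.
Round up to the next whole unit.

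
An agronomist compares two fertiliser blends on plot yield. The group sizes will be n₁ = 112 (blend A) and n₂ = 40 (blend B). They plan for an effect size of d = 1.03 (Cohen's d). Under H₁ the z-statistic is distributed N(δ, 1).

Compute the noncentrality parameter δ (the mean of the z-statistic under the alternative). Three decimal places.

δ ≈ 5.592

The noncentrality parameter scales effect size by the design's sample-size factor: δ = d / √(1/n₁ + 1/n₂) = 1.03 / √(1/112 + 1/40) = 5.5918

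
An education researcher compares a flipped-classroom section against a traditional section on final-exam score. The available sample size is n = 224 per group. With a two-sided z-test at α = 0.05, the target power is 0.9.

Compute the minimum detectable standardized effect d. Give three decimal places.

Required noncentrality: δ = z_{0.025} + z_{0.10} = 1.960 + 1.282 = 3.242.
(The second rejection-region term Φ(−δ − z_{α/2}) is negligible and dropped.)
δ = d·√(n/2) ⇒ d = δ/√(n/2) = 3.242/√(224/2) = 0.3063.

d ≈ 0.306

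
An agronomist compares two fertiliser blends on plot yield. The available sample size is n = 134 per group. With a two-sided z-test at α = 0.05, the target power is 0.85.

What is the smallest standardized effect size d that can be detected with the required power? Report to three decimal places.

Required noncentrality: δ = z_{0.025} + z_{0.15} = 1.960 + 1.036 = 2.996.
(Lower-tail contribution to power is negligible for δ > 0.)
δ = d·√(n/2) ⇒ d = δ/√(n/2) = 2.996/√(134/2) = 0.3661.

d ≈ 0.366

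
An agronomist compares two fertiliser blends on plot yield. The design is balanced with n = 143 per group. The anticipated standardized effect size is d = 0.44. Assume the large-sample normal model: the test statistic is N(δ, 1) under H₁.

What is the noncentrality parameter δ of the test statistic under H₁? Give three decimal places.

δ ≈ 3.721

The noncentrality parameter scales effect size by the design's sample-size factor: δ = d·√(n/2) = 0.44 × √(143/2) = 3.7205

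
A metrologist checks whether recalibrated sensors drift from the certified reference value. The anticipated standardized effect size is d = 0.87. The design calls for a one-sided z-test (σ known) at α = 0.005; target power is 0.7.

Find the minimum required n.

Set Φ(δ − 2.576) = 0.7; then δ − 2.576 = Φ⁻¹(0.7) = 0.524, giving δ = 3.100.
δ = d·√n ⇒ n = (δ/d)² = (3.100 / 0.87)² = 12.70.
Round up to the next whole unit.

n = 13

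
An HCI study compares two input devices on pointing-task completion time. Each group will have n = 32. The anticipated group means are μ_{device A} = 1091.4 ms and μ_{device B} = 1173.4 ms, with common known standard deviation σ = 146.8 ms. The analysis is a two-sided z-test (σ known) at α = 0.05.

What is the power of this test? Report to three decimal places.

Standardized effect: d = |μ_{device A} − μ_{device B}| / σ = |1091.4 − 1173.4| / 146.8 = 0.5586
Noncentrality parameter: δ = d·√(n/2) = 0.5586 × √(32/2) = 2.2343
Critical value for a two-sided test at α = 0.05: z_{α/2} = 1.960.
Power = Φ(δ − 1.960) + Φ(−δ − 1.960) = Φ(0.274) + Φ(-4.194) = 0.6081 + 0.0000 = 0.6081.

Power ≈ 0.608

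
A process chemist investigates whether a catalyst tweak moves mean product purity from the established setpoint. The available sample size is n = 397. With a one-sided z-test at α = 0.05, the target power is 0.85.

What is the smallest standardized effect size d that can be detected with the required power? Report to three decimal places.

Need Φ(δ − 1.645) = 0.85, so δ = 1.645 + 1.036 = 2.681.
δ = d·√n ⇒ d = δ/√n = 2.681/√397 = 0.1346.

d ≈ 0.135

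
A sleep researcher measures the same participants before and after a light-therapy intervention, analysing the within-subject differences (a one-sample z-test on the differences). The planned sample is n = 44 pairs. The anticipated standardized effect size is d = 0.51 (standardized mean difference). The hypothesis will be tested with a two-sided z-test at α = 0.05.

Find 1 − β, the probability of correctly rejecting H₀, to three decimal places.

Power ≈ 0.923

Noncentrality parameter: δ = d·√n = 0.51 × √44 = 3.3830
Critical value for a two-sided test at α = 0.05: z_{α/2} = 1.960.
Power = Φ(δ − 1.960) + Φ(−δ − 1.960) = Φ(1.423) + Φ(-5.343) = 0.9226 + 0.0000 = 0.9226.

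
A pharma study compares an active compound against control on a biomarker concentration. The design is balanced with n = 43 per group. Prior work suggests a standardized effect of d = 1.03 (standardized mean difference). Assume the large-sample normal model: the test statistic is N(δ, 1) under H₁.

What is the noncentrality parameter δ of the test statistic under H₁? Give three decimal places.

δ ≈ 4.776

The noncentrality parameter scales effect size by the design's sample-size factor: δ = d·√(n/2) = 1.03 × √(43/2) = 4.7759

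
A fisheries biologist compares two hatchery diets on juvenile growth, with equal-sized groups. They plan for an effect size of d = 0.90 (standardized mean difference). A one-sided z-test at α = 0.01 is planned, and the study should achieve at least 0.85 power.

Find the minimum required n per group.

n = 28 per group

For power 0.85 need Φ(δ − z_{0.01}) = 0.85, so δ = z_{0.01} + z_{0.15} = 2.326 + 1.036 = 3.363.
δ = d·√(n/2) ⇒ n = 2(δ/d)² = 2 × (3.363 / 0.90)² = 27.92.
Rounding up, n = 28 per group.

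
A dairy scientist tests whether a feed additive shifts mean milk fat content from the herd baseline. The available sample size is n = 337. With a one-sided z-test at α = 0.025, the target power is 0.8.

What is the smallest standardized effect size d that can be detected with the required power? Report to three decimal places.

d ≈ 0.153

Required noncentrality: δ = z_{0.025} + z_{0.20} = 1.960 + 0.842 = 2.802.
δ = d·√n ⇒ d = δ/√n = 2.802/√337 = 0.1526.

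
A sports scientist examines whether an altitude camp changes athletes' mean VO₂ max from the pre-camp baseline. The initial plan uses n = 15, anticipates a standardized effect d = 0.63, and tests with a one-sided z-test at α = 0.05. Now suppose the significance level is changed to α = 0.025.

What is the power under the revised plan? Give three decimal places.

δ = d·√n = 0.63 × √15 = 2.4400 (unchanged). New critical value: z_{0.025} = 1.960.
Revised power = P(Z > 1.960 − δ) = Φ(0.480) = 0.6844.

Power ≈ 0.684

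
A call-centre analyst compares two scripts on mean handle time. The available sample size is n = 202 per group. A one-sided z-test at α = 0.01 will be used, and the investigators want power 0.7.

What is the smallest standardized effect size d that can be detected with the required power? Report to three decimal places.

Need Φ(δ − 2.326) = 0.7, so δ = 2.326 + 0.524 = 2.851.
δ = d·√(n/2) ⇒ d = δ/√(n/2) = 2.851/√(202/2) = 0.2837.

d ≈ 0.284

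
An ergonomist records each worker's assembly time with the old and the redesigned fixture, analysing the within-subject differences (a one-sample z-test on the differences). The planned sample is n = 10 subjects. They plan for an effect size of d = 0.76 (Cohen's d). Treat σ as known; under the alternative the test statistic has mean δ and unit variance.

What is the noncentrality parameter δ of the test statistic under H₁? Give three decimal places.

δ = d·√n = 0.76 × √10 = 2.4033

δ ≈ 2.403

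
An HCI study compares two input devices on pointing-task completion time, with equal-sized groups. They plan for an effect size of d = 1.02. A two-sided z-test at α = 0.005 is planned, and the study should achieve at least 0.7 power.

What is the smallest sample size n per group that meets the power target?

Set Φ(δ − 2.807) = 0.7; then δ − 2.807 = Φ⁻¹(0.7) = 0.524, giving δ = 3.331.
(Ignoring the negligible lower-tail rejection probability gives the usual closed-form inversion.)
δ = d·√(n/2) ⇒ n = 2(δ/d)² = 2 × (3.331 / 1.02)² = 21.33.
Round up to the next whole unit.

n = 22 per group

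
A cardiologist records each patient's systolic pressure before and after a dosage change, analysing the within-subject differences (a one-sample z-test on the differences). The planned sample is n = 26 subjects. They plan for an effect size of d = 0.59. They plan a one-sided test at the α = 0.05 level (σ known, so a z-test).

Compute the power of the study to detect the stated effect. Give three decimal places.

Power ≈ 0.914

Noncentrality parameter: δ = d·√n = 0.59 × √26 = 3.0084
One-sided α = 0.05 → critical value z_{0.05} = 1.645.
Power = P(Z > 1.645 − δ) = Φ(1.364) = 0.9136.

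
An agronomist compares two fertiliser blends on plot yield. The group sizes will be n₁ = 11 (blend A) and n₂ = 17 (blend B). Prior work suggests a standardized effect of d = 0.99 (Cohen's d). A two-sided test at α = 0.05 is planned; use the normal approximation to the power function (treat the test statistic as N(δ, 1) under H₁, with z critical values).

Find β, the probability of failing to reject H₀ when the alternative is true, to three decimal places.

β ≈ 0.275

Noncentrality parameter: λ = d / √(1/n₁ + 1/n₂) = 0.99 / √(1/11 + 1/17) = 2.5585
Two-sided α = 0.05 → critical value z_{0.025} = 1.960.
Power = Φ(λ − 1.960) + Φ(−λ − 1.960) = Φ(0.598) + Φ(-4.518) = 0.7252 + 0.0000 = 0.7252.
Type II error: β = 1 − power = 1 − 0.7252 = 0.2748.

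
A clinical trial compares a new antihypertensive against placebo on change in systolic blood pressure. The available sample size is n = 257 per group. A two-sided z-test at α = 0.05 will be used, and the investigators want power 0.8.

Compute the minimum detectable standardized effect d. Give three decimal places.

d ≈ 0.247

Required noncentrality: δ = z_{0.025} + z_{0.20} = 1.960 + 0.842 = 2.802.
(Lower-tail contribution to power is negligible for δ > 0.)
δ = d·√(n/2) ⇒ d = δ/√(n/2) = 2.802/√(257/2) = 0.2471.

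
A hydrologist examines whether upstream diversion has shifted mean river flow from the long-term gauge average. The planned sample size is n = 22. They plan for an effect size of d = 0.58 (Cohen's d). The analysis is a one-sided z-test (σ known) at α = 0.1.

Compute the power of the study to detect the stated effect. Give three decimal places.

Power ≈ 0.925

Noncentrality parameter: δ = d·√n = 0.58 × √22 = 2.7204
Critical value for a one-sided test at α = 0.1: z_α = 1.282.
Power = P(Z > 1.282 − δ) = Φ(1.439) = 0.9249.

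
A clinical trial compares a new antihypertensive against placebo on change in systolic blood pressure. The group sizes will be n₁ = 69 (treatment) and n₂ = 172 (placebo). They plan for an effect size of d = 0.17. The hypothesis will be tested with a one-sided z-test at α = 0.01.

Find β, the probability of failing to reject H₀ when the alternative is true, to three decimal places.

β ≈ 0.871

Noncentrality parameter: δ = d / √(1/n₁ + 1/n₂) = 0.17 / √(1/69 + 1/172) = 1.1930
Critical value for a one-sided test at α = 0.01: z_α = 2.326.
Power = Φ(δ − 2.326) = Φ(-1.133) = 0.1285.
Type II error: β = 1 − power = 1 − 0.1285 = 0.8715.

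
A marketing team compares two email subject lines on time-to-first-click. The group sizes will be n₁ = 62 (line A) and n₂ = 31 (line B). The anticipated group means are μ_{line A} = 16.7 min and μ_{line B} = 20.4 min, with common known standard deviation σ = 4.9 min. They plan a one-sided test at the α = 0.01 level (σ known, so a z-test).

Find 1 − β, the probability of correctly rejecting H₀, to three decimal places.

Standardized effect: d = |μ_{line A} − μ_{line B}| / σ = |16.7 − 20.4| / 4.9 = 0.7551
Noncentrality parameter: δ = d / √(1/n₁ + 1/n₂) = 0.7551 / √(1/62 + 1/31) = 3.4327
One-sided α = 0.01 → critical value z_{0.01} = 2.326.
Power = P(Z > 2.326 − δ) = Φ(1.106) = 0.8657.

Power ≈ 0.866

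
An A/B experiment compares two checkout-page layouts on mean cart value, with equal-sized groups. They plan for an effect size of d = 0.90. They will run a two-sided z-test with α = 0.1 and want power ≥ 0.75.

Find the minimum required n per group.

n = 14 per group

For power 0.75 need Φ(δ − z_{0.05}) = 0.75, so δ = z_{0.05} + z_{0.25} = 1.645 + 0.674 = 2.319.
(Ignoring the negligible lower-tail rejection probability gives the usual closed-form inversion.)
δ = d·√(n/2) ⇒ n = 2(δ/d)² = 2 × (2.319 / 0.90)² = 13.28.
Rounding up, n = 14 per group.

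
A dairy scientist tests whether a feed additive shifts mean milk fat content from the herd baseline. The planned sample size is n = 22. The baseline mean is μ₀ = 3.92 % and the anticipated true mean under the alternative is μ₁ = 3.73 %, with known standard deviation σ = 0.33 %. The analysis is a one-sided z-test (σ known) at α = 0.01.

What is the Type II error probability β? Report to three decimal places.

Standardized effect: d = |μ₁ − μ₀| / σ = |3.73 − 3.92| / 0.33 = 0.5758
Noncentrality parameter: δ = d·√n = 0.5758 × √22 = 2.7005
One-sided α = 0.01 → critical value z_{0.01} = 2.326.
Power = Φ(δ − 2.326) = Φ(0.374) = 0.6459.
Type II error: β = 1 − power = 1 − 0.6459 = 0.3541.

β ≈ 0.354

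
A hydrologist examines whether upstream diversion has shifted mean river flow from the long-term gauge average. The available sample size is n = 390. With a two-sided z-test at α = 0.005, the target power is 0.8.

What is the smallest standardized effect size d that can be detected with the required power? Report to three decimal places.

Required noncentrality: δ = z_{0.0025} + z_{0.20} = 2.807 + 0.842 = 3.649.
(Lower-tail contribution to power is negligible for δ > 0.)
δ = d·√n ⇒ d = δ/√n = 3.649/√390 = 0.1848.

d ≈ 0.185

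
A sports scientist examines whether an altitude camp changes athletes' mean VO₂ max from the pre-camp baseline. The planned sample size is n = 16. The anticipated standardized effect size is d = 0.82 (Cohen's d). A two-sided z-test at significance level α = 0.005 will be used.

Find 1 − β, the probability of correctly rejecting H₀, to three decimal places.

Power ≈ 0.682

Noncentrality parameter: δ = d·√n = 0.82 × √16 = 3.2800
Two-sided α = 0.005 → critical value z_{0.0025} = 2.807.
Power = Φ(δ − 2.807) + Φ(−δ − 2.807) = Φ(0.473) + Φ(-6.087) = 0.6819 + 0.0000 = 0.6819.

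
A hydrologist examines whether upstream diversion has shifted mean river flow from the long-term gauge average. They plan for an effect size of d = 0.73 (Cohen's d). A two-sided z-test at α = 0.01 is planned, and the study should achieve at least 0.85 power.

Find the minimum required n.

n = 25

Set Φ(δ − 2.576) = 0.85; then δ − 2.576 = Φ⁻¹(0.85) = 1.036, giving δ = 3.612.
(For δ > 0 the lower-tail rejection region contributes negligibly to power, so the one-term inversion is standard.)
δ = d·√n ⇒ n = (δ/d)² = (3.612 / 0.73)² = 24.49.
Rounding up, n = 25.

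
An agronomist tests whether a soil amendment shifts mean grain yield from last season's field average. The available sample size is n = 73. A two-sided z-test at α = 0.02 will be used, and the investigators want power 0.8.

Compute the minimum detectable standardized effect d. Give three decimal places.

d ≈ 0.371

Need Φ(δ − 2.326) = 0.8, so δ = 2.326 + 0.842 = 3.168.
(The second rejection-region term Φ(−δ − z_{α/2}) is negligible and dropped.)
δ = d·√n ⇒ d = δ/√n = 3.168/√73 = 0.3708.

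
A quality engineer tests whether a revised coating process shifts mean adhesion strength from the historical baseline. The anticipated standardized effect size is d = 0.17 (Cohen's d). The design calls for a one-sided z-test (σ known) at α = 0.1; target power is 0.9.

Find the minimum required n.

Set Φ(δ − 1.282) = 0.9; then δ − 1.282 = Φ⁻¹(0.9) = 1.282, giving δ = 2.563.
δ = d·√n ⇒ n = (δ/d)² = (2.563 / 0.17)² = 227.32.
Round up to the next whole unit.

n = 228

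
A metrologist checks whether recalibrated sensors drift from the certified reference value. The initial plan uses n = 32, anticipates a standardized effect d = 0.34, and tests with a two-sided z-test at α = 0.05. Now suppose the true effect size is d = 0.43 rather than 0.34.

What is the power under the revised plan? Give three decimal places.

Power ≈ 0.682

With d = 0.43: δ = d·√n = 0.43 × √32 = 2.4324. Critical value z_{0.025} = 1.960.
Revised power = Φ(δ − 1.960) + Φ(−δ − 1.960) = Φ(0.472) + Φ(-4.392) = 0.6817 + 0.0000 = 0.6817.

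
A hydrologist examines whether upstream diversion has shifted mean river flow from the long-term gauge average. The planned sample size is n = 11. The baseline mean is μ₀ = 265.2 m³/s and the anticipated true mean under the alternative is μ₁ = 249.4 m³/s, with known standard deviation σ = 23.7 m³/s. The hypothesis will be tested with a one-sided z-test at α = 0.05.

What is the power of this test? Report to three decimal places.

Power ≈ 0.714

Standardized effect: d = |μ₁ − μ₀| / σ = |249.4 − 265.2| / 23.7 = 0.6667
Noncentrality parameter: δ = d·√n = 0.6667 × √11 = 2.2111
One-sided α = 0.05 → critical value z_{0.05} = 1.645.
Power = P(Z > 1.645 − δ) = Φ(0.566) = 0.7144.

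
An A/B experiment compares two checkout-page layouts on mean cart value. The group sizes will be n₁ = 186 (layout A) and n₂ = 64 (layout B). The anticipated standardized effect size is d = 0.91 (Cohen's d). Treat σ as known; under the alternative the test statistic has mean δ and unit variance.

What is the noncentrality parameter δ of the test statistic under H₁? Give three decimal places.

δ ≈ 6.279

δ = d / √(1/n₁ + 1/n₂) = 0.91 / √(1/186 + 1/64) = 6.2794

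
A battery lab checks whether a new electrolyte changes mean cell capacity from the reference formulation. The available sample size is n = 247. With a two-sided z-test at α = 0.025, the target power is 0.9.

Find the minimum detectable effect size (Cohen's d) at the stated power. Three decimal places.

Need Φ(δ − 2.241) = 0.9, so δ = 2.241 + 1.282 = 3.523.
(Lower-tail contribution to power is negligible for δ > 0.)
δ = d·√n ⇒ d = δ/√n = 3.523/√247 = 0.2242.

d ≈ 0.224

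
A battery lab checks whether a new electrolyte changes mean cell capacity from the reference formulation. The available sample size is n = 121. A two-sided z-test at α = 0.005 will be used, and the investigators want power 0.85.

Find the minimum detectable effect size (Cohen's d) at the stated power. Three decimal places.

d ≈ 0.349

Required noncentrality: δ = z_{0.0025} + z_{0.15} = 2.807 + 1.036 = 3.843.
(The second rejection-region term Φ(−δ − z_{α/2}) is negligible and dropped.)
δ = d·√n ⇒ d = δ/√n = 3.843/√121 = 0.3494.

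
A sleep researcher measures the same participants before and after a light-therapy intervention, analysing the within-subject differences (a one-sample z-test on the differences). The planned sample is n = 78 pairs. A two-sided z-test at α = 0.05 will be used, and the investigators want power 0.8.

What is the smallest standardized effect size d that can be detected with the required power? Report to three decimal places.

Need Φ(δ − 1.960) = 0.8, so δ = 1.960 + 0.842 = 2.802.
(Lower-tail contribution to power is negligible for δ > 0.)
δ = d·√n ⇒ d = δ/√n = 2.802/√78 = 0.3172.

d ≈ 0.317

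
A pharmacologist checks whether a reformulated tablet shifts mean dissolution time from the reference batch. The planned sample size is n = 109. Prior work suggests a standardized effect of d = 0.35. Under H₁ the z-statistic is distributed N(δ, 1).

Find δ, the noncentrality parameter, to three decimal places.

δ ≈ 3.654

δ = d·√n = 0.35 × √109 = 3.6541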